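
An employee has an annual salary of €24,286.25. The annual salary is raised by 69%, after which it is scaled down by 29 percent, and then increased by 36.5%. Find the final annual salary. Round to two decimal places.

Each change multiplies by a factor: 1.69 × 0.71 × 1.365 = 1.6378635.
€24,286.25 × 1.6378635 = €39777.562426875 ≈ €39,777.56.

€39,777.56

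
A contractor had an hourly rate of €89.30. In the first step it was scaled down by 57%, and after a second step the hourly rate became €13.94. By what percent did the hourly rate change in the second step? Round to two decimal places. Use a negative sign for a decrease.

-63.70%

After the first step: €89.30 × 0.43 = €38.399.
Second-step multiplier: €13.94 ÷ €38.399 ≈ 0.36303.
That is a change of -63.70%.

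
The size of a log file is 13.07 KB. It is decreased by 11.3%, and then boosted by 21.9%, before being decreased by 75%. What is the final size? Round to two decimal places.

After the 11.3% decrease: 13.07 × 0.887 = 11.59309.
After the 21.9% increase: 11.59309 × 1.219 = 14.13197671.
Apply the 75% decrease: 14.13197671 × 0.25 = 3.5329941775 ≈ 3.53.

3.53 KB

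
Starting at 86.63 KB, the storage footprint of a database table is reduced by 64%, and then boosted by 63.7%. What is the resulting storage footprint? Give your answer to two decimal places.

51.05 KB

Each change multiplies by a factor: 0.36 × 1.637 = 0.58932.
86.63 × 0.58932 = 51.0527916 ≈ 51.05.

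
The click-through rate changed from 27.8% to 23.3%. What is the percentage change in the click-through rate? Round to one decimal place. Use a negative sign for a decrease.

-16.2%

The change is 23.3 − 27.8 = -4.5 percentage points.
Relative to the original 27.8%, that is -4.5 ÷ 27.8 ≈ -16.2%.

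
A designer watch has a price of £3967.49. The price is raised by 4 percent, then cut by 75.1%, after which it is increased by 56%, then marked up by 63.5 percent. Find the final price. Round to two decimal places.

£2620.54

4% increase: £3967.49 × 1.04 = £4126.1896.
75.1% decrease: £4126.1896 × 0.249 = £1027.4212104.
56% increase: £1027.4212104 × 1.56 = £1602.777088224.
Apply the 63.5% increase: £1602.777088224 × 1.635 = £2620.54053924624 ≈ £2620.54.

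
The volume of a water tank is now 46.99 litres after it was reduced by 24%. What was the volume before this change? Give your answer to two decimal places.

The overall multiplier applied was 0.76.
So the original volume was 46.99 ÷ 0.76 ≈ 61.83 litres.

61.83 litres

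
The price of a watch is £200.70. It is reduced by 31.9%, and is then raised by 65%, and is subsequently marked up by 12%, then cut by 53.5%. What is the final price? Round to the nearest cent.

£117.45

Each change multiplies by a factor: 0.681 × 1.65 × 1.12 × 0.465 = 0.58519692.
£200.70 × 0.58519692 = £117.449021844 ≈ £117.45.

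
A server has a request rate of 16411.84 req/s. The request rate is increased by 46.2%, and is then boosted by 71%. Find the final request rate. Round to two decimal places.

41029.93 req/s

Each change multiplies by a factor: 1.462 × 1.71 = 2.50002.
16411.84 × 2.50002 = 41029.9282368 ≈ 41029.93.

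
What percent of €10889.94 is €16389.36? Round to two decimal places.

150.50%

€16389.36 ÷ €10889.94 ≈ 150.50%.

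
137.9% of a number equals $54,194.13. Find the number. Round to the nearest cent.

$54,194.13 ÷ 1.379 ≈ $39,299.59.

$39,299.59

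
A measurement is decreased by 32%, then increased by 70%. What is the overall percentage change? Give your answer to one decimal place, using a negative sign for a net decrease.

The combined multiplier is 0.68 × 1.7 = 1.156.
That corresponds to an increase of 15.6%.

15.6%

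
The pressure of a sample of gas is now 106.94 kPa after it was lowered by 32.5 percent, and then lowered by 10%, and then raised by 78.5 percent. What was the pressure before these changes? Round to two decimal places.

Undoing the 78.5% increase: 106.94 ÷ 1.785 ≈ 59.910364.
Undoing the 10% decrease: 59.910364 ÷ 0.9 ≈ 66.567071.
Undoing the 32.5% decrease: 66.567071 ÷ 0.675 ≈ 98.62 kPa.

98.62 kPa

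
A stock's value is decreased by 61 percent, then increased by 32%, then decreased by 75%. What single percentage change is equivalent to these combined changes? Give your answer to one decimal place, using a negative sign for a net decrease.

The combined multiplier is 0.39 × 1.32 × 0.25 = 0.1287.
That corresponds to a decrease of 87.1%.

-87.1%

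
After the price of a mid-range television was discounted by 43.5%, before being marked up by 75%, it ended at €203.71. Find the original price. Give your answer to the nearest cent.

Undoing the 75% increase: €203.71 ÷ 1.75 ≈ €116.405714.
Undoing the 43.5% decrease: €116.405714 ÷ 0.565 ≈ €206.03.

€206.03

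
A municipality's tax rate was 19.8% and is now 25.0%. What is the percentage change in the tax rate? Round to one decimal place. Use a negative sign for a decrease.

The change is 25.0 − 19.8 = 5.2 percentage points.
Relative to the original 19.8%, that is 5.2 ÷ 19.8 ≈ 26.3%.

26.3%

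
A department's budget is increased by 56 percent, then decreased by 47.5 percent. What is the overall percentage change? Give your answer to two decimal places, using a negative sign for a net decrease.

The combined multiplier is 1.56 × 0.525 = 0.819.
That corresponds to a decrease of 18.10%.

-18.10%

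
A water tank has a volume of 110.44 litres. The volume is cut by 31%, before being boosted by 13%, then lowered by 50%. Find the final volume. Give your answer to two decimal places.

43.06 litres

Each change multiplies by a factor: 0.69 × 1.13 × 0.5 = 0.38985.
110.44 × 0.38985 = 43.055034 ≈ 43.06.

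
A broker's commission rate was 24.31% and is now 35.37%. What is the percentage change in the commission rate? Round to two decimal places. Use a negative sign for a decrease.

The change is 35.37 − 24.31 = 11.06 percentage points.
Relative to the original 24.31%, that is 11.06 ÷ 24.31 ≈ 45.50%.

45.50%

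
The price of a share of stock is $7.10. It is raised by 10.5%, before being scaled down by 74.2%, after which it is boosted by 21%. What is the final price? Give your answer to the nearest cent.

$2.45

Apply the 10.5% increase: $7.10 × 1.105 = $7.8455.
Apply the 74.2% decrease: $7.8455 × 0.258 = $2.024139.
After the 21% increase: $2.024139 × 1.21 = $2.44920819 ≈ $2.45.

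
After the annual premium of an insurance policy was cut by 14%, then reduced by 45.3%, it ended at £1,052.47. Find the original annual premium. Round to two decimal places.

The overall multiplier applied was 0.86 × 0.547 = 0.47042.
So the original annual premium was £1,052.47 ÷ 0.47042 ≈ £2,237.30.

£2,237.30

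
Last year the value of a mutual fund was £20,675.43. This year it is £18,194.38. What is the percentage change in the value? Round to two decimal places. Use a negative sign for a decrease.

Change: £18,194.38 − £20,675.43 = -£2,481.05.
Relative to the original: -£2,481.05 ÷ £20,675.43 ≈ -12.00%.

-12.00%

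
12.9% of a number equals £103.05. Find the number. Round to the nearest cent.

£798.84

£103.05 ÷ 0.129 ≈ £798.84.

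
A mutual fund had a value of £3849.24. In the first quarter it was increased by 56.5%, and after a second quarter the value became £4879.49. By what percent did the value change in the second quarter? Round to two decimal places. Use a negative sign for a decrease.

After the first quarter: £3849.24 × 1.565 = £6024.0606.
Second-quarter multiplier: £4879.49 ÷ £6024.0606 ≈ 0.81.
That is a change of -19.00%.

-19.00%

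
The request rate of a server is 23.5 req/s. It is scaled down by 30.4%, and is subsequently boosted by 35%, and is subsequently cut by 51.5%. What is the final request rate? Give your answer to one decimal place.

10.7 req/s

Each change multiplies by a factor: 0.696 × 1.35 × 0.485 = 0.455706.
23.5 × 0.455706 = 10.709091 ≈ 10.7.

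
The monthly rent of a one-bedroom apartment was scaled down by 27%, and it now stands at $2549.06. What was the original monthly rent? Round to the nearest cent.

$3491.86

The overall multiplier applied was 0.73.
So the original monthly rent was $2549.06 ÷ 0.73 ≈ $3491.86.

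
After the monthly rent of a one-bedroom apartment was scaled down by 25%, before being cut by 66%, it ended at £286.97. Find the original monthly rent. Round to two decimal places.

The overall multiplier applied was 0.75 × 0.34 = 0.255.
So the original monthly rent was £286.97 ÷ 0.255 ≈ £1125.37.

£1125.37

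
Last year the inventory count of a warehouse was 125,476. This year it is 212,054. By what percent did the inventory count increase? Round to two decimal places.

69.00%

Change: 212,054 − 125,476 = 86,578.
Relative to the original: 86,578 ÷ 125,476 ≈ 69.00%.
So the inventory count increased by 69.00%.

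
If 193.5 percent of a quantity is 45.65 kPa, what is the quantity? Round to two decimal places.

45.65 kPa ÷ 1.935 ≈ 23.59 kPa.

23.59 kPa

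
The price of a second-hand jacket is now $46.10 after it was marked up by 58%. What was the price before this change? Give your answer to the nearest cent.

$29.18

The overall multiplier applied was 1.58.
So the original price was $46.10 ÷ 1.58 ≈ $29.18.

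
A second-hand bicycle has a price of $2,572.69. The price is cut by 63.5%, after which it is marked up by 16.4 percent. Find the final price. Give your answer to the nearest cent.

Each change multiplies by a factor: 0.365 × 1.164 = 0.42486.
$2,572.69 × 0.42486 = $1093.0330734 ≈ $1,093.03.

$1,093.03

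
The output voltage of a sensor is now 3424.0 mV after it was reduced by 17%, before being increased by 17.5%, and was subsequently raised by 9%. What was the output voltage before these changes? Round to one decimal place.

Undoing the 9% increase: 3424.0 ÷ 1.09 ≈ 3141.284404.
Undoing the 17.5% increase: 3141.284404 ÷ 1.175 ≈ 2673.433535.
Undoing the 17% decrease: 2673.433535 ÷ 0.83 ≈ 3221.0 mV.

3221.0 mV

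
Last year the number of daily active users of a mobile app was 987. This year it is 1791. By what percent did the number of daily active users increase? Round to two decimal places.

Change: 1791 − 987 = 804.
Relative to the original: 804 ÷ 987 ≈ 81.46%.
So the number of daily active users increased by 81.46%.

81.46%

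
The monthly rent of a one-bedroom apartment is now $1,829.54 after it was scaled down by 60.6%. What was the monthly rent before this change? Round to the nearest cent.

$4,643.50

The overall multiplier applied was 0.394.
So the original monthly rent was $1,829.54 ÷ 0.394 ≈ $4,643.50.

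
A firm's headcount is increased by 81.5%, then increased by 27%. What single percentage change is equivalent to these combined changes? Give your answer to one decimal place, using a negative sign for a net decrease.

130.5%

The combined multiplier is 1.815 × 1.27 = 2.30505.
That corresponds to an increase of 130.5%.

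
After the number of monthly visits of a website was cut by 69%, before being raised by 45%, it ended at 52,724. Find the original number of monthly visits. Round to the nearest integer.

117,295

Undoing the 45% increase: 52,724 ÷ 1.45 ≈ 36361.37931.
Undoing the 69% decrease: 36361.37931 ÷ 0.31 ≈ 117,295.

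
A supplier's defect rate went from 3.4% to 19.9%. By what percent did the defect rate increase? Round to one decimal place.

The change is 19.9 − 3.4 = 16.5 percentage points.
Relative to the original 3.4%, that is 16.5 ÷ 3.4 ≈ 485.3%.
So the defect rate rose by 485.3%.

485.3%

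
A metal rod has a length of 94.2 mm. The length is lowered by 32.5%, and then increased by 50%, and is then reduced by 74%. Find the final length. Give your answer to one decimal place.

24.8 mm

32.5% decrease: 94.2 × 0.675 = 63.585.
Apply the 50% increase: 63.585 × 1.5 = 95.3775.
Apply the 74% decrease: 95.3775 × 0.26 = 24.79815 ≈ 24.8.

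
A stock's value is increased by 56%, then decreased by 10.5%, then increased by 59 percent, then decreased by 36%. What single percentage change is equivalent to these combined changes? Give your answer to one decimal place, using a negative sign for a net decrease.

42.1%

The combined multiplier is 1.56 × 0.895 × 1.59 × 0.64 = 1.42077312.
That corresponds to an increase of 42.1%.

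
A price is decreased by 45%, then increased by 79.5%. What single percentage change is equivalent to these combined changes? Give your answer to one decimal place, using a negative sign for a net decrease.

The combined multiplier is 0.55 × 1.795 = 0.98725.
That corresponds to a decrease of 1.3%.

-1.3%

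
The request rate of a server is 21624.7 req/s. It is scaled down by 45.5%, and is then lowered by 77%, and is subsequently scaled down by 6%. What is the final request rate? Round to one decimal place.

Each change multiplies by a factor: 0.545 × 0.23 × 0.94 = 0.117829.
21624.7 × 0.117829 = 2548.0167763 ≈ 2548.0.

2548.0 req/s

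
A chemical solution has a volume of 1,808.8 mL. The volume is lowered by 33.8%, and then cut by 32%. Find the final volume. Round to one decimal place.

33.8% decrease: 1,808.8 × 0.662 = 1197.4256.
32% decrease: 1197.4256 × 0.68 = 814.249408 ≈ 814.2.

814.2 mL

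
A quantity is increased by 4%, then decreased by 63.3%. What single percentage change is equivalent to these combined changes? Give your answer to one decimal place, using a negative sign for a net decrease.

The combined multiplier is 1.04 × 0.367 = 0.38168.
That corresponds to a decrease of 61.8%.

-61.8%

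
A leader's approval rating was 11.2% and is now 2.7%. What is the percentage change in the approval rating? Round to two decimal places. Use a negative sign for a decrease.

The change is 2.7 − 11.2 = -8.5 percentage points.
Relative to the original 11.2%, that is -8.5 ÷ 11.2 ≈ -75.89%.

-75.89%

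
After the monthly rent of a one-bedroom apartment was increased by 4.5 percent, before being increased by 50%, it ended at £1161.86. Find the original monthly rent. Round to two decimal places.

The overall multiplier applied was 1.045 × 1.5 = 1.5675.
So the original monthly rent was £1161.86 ÷ 1.5675 ≈ £741.22.

£741.22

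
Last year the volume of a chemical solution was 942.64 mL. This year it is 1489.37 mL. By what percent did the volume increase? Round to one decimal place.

58.0%

Change: 1489.37 − 942.64 = 546.73.
Relative to the original: 546.73 ÷ 942.64 ≈ 58.0%.
So the volume increased by 58.0%.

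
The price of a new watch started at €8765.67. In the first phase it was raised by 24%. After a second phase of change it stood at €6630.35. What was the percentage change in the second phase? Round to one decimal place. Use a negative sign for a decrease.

-39.0%

After the first phase: €8765.67 × 1.24 = €10869.4308.
Second-phase multiplier: €6630.35 ÷ €10869.4308 ≈ 0.61.
That is a change of -39.0%.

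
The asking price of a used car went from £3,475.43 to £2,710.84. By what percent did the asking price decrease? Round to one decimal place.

Change: £2,710.84 − £3,475.43 = -£764.59.
Relative to the original: -£764.59 ÷ £3,475.43 ≈ -22.0%.
So the asking price decreased by 22.0%.

22.0%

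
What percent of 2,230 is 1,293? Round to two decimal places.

1,293 ÷ 2,230 ≈ 57.98%.

57.98%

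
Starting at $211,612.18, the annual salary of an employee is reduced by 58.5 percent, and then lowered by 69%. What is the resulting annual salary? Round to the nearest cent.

Apply the 58.5% decrease: $211,612.18 × 0.415 = $87819.0547.
After the 69% decrease: $87819.0547 × 0.31 = $27223.906957 ≈ $27,223.91.

$27,223.91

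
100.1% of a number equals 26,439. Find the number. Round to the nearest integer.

26,439 ÷ 1.001 ≈ 26,413.

26,413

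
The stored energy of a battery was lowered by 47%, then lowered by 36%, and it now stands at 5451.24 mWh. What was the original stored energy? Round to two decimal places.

Undoing the 36% decrease: 5451.24 ÷ 0.64 = 8517.5625.
Undoing the 47% decrease: 8517.5625 ÷ 0.53 ≈ 16070.87 mWh.

16070.87 mWh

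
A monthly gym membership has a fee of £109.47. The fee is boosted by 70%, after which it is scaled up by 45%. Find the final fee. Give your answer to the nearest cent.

Apply the 70% increase: £109.47 × 1.7 = £186.099.
After the 45% increase: £186.099 × 1.45 = £269.84355 ≈ £269.84.

£269.84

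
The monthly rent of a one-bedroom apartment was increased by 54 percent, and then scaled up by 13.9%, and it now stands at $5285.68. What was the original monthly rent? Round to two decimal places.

The overall multiplier applied was 1.54 × 1.139 = 1.75406.
So the original monthly rent was $5285.68 ÷ 1.75406 ≈ $3013.40.

$3013.40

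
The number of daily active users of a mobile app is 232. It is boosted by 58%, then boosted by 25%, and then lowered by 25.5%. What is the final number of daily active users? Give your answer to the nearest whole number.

Each change multiplies by a factor: 1.58 × 1.25 × 0.745 = 1.471375.
232 × 1.471375 = 341.359 ≈ 341.

341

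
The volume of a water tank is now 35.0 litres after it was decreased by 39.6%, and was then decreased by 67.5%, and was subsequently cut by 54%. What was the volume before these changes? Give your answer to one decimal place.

387.6 litres

Undoing the 54% decrease: 35.0 ÷ 0.46 ≈ 76.086957.
Undoing the 67.5% decrease: 76.086957 ÷ 0.325 ≈ 234.113714.
Undoing the 39.6% decrease: 234.113714 ÷ 0.604 ≈ 387.6 litres.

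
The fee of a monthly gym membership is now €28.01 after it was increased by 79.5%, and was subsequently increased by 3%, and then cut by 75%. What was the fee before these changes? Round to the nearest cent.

Undoing the 75% decrease: €28.01 ÷ 0.25 = €112.04.
Undoing the 3% increase: €112.04 ÷ 1.03 ≈ €108.776699.
Undoing the 79.5% increase: €108.776699 ÷ 1.795 ≈ €60.60.

€60.60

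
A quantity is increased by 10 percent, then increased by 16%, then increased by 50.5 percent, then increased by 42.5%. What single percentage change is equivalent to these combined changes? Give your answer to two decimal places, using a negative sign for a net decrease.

The combined multiplier is 1.1 × 1.16 × 1.505 × 1.425 = 2.7365415.
That corresponds to an increase of 173.65%.

173.65%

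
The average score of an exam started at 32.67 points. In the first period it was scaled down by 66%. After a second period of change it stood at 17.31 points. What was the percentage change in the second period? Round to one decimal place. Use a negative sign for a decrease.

After the first period: 32.67 × 0.34 = 11.1078.
Second-period multiplier: 17.31 ÷ 11.1078 ≈ 1.55836.
That is a change of 55.8%.

55.8%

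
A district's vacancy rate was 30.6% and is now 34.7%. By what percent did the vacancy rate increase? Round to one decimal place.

13.4%

The change is 34.7 − 30.6 = 4.1 percentage points.
Relative to the original 30.6%, that is 4.1 ÷ 30.6 ≈ 13.4%.
So the vacancy rate rose by 13.4%.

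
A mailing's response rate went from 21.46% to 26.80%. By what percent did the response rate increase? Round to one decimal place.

24.9%

The change is 26.80 − 21.46 = 5.34 percentage points.
Relative to the original 21.46%, that is 5.34 ÷ 21.46 ≈ 24.9%.
So the response rate rose by 24.9%.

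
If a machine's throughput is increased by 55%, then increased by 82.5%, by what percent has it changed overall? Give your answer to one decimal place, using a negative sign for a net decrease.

The combined multiplier is 1.55 × 1.825 = 2.82875.
That corresponds to an increase of 182.9%.

182.9%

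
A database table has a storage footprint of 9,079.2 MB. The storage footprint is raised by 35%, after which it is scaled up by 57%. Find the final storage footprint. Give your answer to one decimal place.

19,243.4 MB

35% increase: 9,079.2 × 1.35 = 12256.92.
Apply the 57% increase: 12256.92 × 1.57 = 19243.3644 ≈ 19,243.4.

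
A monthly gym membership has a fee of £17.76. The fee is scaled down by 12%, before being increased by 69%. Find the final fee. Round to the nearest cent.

£26.41

Each change multiplies by a factor: 0.88 × 1.69 = 1.4872.
£17.76 × 1.4872 = £26.412672 ≈ £26.41.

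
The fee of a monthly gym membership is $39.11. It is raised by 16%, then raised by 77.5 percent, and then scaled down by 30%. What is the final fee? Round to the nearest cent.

After the 16% increase: $39.11 × 1.16 = $45.3676.
Apply the 77.5% increase: $45.3676 × 1.775 = $80.52749.
30% decrease: $80.52749 × 0.7 = $56.369243 ≈ $56.37.

$56.37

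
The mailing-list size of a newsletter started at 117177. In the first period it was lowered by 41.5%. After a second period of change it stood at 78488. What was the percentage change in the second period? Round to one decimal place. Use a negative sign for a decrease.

After the first period: 117177 × 0.585 = 68548.545.
Second-period multiplier: 78488 ÷ 68548.545 ≈ 1.145.
That is a change of 14.5%.

14.5%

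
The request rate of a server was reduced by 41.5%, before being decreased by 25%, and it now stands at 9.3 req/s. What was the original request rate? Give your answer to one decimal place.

The overall multiplier applied was 0.585 × 0.75 = 0.43875.
So the original request rate was 9.3 ÷ 0.43875 ≈ 21.2 req/s.

21.2 req/s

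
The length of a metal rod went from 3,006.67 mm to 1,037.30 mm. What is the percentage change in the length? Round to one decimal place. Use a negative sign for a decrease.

Change: 1,037.30 − 3,006.67 = -1,969.37.
Relative to the original: -1,969.37 ÷ 3,006.67 ≈ -65.5%.

-65.5%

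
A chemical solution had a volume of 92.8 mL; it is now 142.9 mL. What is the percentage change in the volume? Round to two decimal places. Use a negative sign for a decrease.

53.99%

Change: 142.9 − 92.8 = 50.1.
Relative to the original: 50.1 ÷ 92.8 ≈ 53.99%.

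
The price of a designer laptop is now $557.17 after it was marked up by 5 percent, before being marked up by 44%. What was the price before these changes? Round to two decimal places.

$368.50

The overall multiplier applied was 1.05 × 1.44 = 1.512.
So the original price was $557.17 ÷ 1.512 ≈ $368.50.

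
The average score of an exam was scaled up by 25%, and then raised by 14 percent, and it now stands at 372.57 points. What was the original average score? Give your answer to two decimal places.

261.45 points

Undoing the 14% increase: 372.57 ÷ 1.14 ≈ 326.815789.
Undoing the 25% increase: 326.815789 ÷ 1.25 ≈ 261.45 points.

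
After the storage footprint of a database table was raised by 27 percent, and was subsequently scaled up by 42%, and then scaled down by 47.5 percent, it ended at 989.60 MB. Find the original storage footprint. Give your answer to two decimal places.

1,045.22 MB

Undoing the 47.5% decrease: 989.60 ÷ 0.525 ≈ 1884.952381.
Undoing the 42% increase: 1884.952381 ÷ 1.42 ≈ 1327.431254.
Undoing the 27% increase: 1327.431254 ÷ 1.27 ≈ 1,045.22 MB.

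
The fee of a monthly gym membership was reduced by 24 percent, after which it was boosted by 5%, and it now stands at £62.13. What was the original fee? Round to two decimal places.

The overall multiplier applied was 0.76 × 1.05 = 0.798.
So the original fee was £62.13 ÷ 0.798 ≈ £77.86.

£77.86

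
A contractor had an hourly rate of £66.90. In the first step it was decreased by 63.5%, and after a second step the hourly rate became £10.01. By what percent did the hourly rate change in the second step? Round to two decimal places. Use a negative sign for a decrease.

After the first step: £66.90 × 0.365 = £24.4185.
Second-step multiplier: £10.01 ÷ £24.4185 ≈ 0.409935.
That is a change of -59.01%.

-59.01%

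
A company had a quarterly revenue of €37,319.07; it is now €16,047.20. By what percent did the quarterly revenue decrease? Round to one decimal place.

57.0%

Change: €16,047.20 − €37,319.07 = -€21,271.87.
Relative to the original: -€21,271.87 ÷ €37,319.07 ≈ -57.0%.
So the quarterly revenue decreased by 57.0%.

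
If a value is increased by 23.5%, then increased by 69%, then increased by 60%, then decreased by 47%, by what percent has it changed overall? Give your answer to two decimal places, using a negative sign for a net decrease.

76.99%

A 23.5% increase multiplies by 1.235.
Then a 69% increase: 1.235 × 1.69 = 2.08715.
Then a 60% increase: 2.08715 × 1.6 = 3.33944.
Then a 47% decrease: 3.33944 × 0.53 = 1.7699032.
Overall factor 1.7699032, i.e. 76.99%.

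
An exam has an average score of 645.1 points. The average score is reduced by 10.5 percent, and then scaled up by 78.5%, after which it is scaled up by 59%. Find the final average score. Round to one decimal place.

1638.6 points

Each change multiplies by a factor: 0.895 × 1.785 × 1.59 = 2.54014425.
645.1 × 2.54014425 = 1638.647055675 ≈ 1638.6.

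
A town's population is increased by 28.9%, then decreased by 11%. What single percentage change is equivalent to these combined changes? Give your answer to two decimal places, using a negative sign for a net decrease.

A 28.9% increase multiplies by 1.289.
Then an 11% decrease: 1.289 × 0.89 = 1.14721.
Overall factor 1.14721, i.e. 14.72%.

14.72%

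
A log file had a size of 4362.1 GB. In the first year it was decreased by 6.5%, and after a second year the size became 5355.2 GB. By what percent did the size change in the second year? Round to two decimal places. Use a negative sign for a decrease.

After the first year: 4362.1 × 0.935 = 4078.5635.
Second-year multiplier: 5355.2 ÷ 4078.5635 ≈ 1.313011.
That is a change of 31.30%.

31.30%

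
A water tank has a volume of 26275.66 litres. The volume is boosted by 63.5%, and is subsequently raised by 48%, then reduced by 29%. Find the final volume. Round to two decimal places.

45143.11 litres

Each change multiplies by a factor: 1.635 × 1.48 × 0.71 = 1.718058.
26275.66 × 1.718058 = 45143.10786828 ≈ 45143.11.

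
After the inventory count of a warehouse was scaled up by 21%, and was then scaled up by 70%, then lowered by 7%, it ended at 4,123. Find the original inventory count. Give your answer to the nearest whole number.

2,155

The overall multiplier applied was 1.21 × 1.7 × 0.93 = 1.91301.
So the original inventory count was 4,123 ÷ 1.91301 ≈ 2,155.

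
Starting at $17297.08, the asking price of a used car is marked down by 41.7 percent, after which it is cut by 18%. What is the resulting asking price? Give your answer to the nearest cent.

After the 41.7% decrease: $17297.08 × 0.583 = $10084.19764.
After the 18% decrease: $10084.19764 × 0.82 = $8269.0420648 ≈ $8269.04.

$8269.04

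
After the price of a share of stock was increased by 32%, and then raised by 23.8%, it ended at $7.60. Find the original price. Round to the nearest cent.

The overall multiplier applied was 1.32 × 1.238 = 1.63416.
So the original price was $7.60 ÷ 1.63416 ≈ $4.65.

$4.65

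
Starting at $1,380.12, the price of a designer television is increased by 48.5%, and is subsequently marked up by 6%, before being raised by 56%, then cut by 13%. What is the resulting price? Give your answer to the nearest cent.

$2,948.44

Each change multiplies by a factor: 1.485 × 1.06 × 1.56 × 0.87 = 2.13636852.
$1,380.12 × 2.13636852 = $2948.4449218224 ≈ $2,948.44.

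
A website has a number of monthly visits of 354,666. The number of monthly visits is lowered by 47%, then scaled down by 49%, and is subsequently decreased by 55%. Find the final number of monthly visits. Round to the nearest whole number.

43,140

47% decrease: 354,666 × 0.53 = 187972.98.
Apply the 49% decrease: 187972.98 × 0.51 = 95866.2198.
After the 55% decrease: 95866.2198 × 0.45 = 43139.79891 ≈ 43,140.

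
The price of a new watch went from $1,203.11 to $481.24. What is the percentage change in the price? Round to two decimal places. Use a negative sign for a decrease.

Change: $481.24 − $1,203.11 = -$721.87.
Relative to the original: -$721.87 ÷ $1,203.11 ≈ -60.00%.

-60.00%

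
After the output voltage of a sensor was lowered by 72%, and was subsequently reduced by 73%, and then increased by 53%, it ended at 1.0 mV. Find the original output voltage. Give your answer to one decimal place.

The overall multiplier applied was 0.28 × 0.27 × 1.53 = 0.115668.
So the original output voltage was 1.0 ÷ 0.115668 ≈ 8.6 mV.

8.6 mV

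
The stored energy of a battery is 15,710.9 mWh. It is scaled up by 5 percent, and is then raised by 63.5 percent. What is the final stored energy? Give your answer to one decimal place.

26,971.7 mWh

5% increase: 15,710.9 × 1.05 = 16496.445.
63.5% increase: 16496.445 × 1.635 = 26971.687575 ≈ 26,971.7.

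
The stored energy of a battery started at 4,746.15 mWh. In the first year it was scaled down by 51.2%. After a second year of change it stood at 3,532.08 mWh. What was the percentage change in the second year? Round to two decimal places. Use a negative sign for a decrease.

After the first year: 4,746.15 × 0.488 = 2316.1212.
Second-year multiplier: 3,532.08 ÷ 2316.1212 ≈ 1.524998.
That is a change of 52.50%.

52.50%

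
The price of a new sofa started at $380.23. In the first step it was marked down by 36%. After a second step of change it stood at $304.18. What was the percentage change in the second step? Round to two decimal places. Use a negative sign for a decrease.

After the first step: $380.23 × 0.64 = $243.3472.
Second-step multiplier: $304.18 ÷ $243.3472 ≈ 1.249984.
That is a change of 25.00%.

25.00%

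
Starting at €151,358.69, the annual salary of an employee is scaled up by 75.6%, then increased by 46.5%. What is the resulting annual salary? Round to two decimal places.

Each change multiplies by a factor: 1.756 × 1.465 = 2.57254.
€151,358.69 × 2.57254 = €389376.2843726 ≈ €389,376.28.

€389,376.28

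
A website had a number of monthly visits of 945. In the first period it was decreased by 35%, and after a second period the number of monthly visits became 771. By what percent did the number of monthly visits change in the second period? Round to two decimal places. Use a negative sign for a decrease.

After the first period: 945 × 0.65 = 614.25.
Second-period multiplier: 771 ÷ 614.25 ≈ 1.255189.
That is a change of 25.52%.

25.52%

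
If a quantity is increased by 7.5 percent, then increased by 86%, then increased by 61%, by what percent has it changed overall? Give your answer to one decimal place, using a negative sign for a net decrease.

The combined multiplier is 1.075 × 1.86 × 1.61 = 3.219195.
That corresponds to an increase of 221.9%.

221.9%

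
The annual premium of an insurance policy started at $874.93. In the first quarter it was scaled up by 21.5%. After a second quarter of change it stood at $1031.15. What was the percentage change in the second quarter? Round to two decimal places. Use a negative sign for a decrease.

After the first quarter: $874.93 × 1.215 = $1063.03995.
Second-quarter multiplier: $1031.15 ÷ $1063.03995 ≈ 0.970001.
That is a change of -3.00%.

-3.00%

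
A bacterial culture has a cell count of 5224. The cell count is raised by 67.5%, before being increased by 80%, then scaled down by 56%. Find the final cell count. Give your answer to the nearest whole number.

6930

Apply the 67.5% increase: 5224 × 1.675 = 8750.2.
After the 80% increase: 8750.2 × 1.8 = 15750.36.
56% decrease: 15750.36 × 0.44 = 6930.1584 ≈ 6930.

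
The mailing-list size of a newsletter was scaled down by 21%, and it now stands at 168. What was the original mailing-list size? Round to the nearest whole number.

The overall multiplier applied was 0.79.
So the original mailing-list size was 168 ÷ 0.79 ≈ 213.

213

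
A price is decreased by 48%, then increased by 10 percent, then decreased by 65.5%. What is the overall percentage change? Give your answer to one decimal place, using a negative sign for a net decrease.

The combined multiplier is 0.52 × 1.1 × 0.345 = 0.19734.
That corresponds to a decrease of 80.3%.

-80.3%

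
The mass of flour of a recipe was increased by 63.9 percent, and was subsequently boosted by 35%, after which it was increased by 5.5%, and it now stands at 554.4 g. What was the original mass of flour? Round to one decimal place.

237.5 g

Undoing the 5.5% increase: 554.4 ÷ 1.055 ≈ 525.49763.
Undoing the 35% increase: 525.49763 ÷ 1.35 ≈ 389.257504.
Undoing the 63.9% increase: 389.257504 ÷ 1.639 ≈ 237.5 g.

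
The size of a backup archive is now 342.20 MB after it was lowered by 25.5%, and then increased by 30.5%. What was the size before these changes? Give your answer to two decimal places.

Undoing the 30.5% increase: 342.20 ÷ 1.305 ≈ 262.222222.
Undoing the 25.5% decrease: 262.222222 ÷ 0.745 ≈ 351.98 MB.

351.98 MB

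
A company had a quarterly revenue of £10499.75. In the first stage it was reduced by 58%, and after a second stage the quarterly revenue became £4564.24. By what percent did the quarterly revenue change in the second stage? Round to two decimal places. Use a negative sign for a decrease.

After the first stage: £10499.75 × 0.42 = £4409.895.
Second-stage multiplier: £4564.24 ÷ £4409.895 ≈ 1.035.
That is a change of 3.50%.

3.50%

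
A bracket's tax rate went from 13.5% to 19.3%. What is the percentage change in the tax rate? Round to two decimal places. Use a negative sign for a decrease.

The change is 19.3 − 13.5 = 5.8 percentage points.
Relative to the original 13.5%, that is 5.8 ÷ 13.5 ≈ 42.96%.

42.96%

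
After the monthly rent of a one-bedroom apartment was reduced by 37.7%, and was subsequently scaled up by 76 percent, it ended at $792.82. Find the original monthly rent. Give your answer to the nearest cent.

$723.06

Undoing the 76% increase: $792.82 ÷ 1.76 ≈ $450.465909.
Undoing the 37.7% decrease: $450.465909 ÷ 0.623 ≈ $723.06.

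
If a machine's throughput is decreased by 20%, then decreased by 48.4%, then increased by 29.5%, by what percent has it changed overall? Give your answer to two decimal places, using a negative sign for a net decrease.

-46.54%

A 20% decrease multiplies by 0.8.
Then a 48.4% decrease: 0.8 × 0.516 = 0.4128.
Then a 29.5% increase: 0.4128 × 1.295 = 0.534576.
Overall factor 0.534576, i.e. -46.54%.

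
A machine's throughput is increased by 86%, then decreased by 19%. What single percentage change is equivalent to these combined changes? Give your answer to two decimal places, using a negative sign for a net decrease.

The combined multiplier is 1.86 × 0.81 = 1.5066.
That corresponds to an increase of 50.66%.

50.66%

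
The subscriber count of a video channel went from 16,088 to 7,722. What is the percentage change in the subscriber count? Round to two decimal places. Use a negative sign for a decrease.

-52.00%

Change: 7,722 − 16,088 = -8,366.
Relative to the original: -8,366 ÷ 16,088 ≈ -52.00%.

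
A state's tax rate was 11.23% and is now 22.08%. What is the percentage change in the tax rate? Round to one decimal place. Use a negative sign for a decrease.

96.6%

The change is 22.08 − 11.23 = 10.85 percentage points.
Relative to the original 11.23%, that is 10.85 ÷ 11.23 ≈ 96.6%.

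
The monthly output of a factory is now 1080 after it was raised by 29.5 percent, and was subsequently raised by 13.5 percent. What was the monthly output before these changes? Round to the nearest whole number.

735

Undoing the 13.5% increase: 1080 ÷ 1.135 ≈ 951.54185.
Undoing the 29.5% increase: 951.54185 ÷ 1.295 ≈ 735.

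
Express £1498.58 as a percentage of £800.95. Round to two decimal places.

187.10%

£1498.58 ÷ £800.95 ≈ 187.10%.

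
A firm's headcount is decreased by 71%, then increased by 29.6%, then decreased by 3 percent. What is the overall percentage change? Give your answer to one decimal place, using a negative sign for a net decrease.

A 71% decrease multiplies by 0.29.
Then a 29.6% increase: 0.29 × 1.296 = 0.37584.
Then a 3% decrease: 0.37584 × 0.97 = 0.3645648.
Overall factor 0.3645648, i.e. -63.5%.

-63.5%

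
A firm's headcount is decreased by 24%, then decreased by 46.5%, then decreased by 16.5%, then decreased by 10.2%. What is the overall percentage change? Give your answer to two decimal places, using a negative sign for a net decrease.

-69.51%

A 24% decrease multiplies by 0.76.
Then a 46.5% decrease: 0.76 × 0.535 = 0.4066.
Then a 16.5% decrease: 0.4066 × 0.835 = 0.339511.
Then a 10.2% decrease: 0.339511 × 0.898 = 0.304880878.
Overall factor 0.304880878, i.e. -69.51%.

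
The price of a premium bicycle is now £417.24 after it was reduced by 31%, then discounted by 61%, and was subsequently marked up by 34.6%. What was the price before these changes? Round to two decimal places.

The overall multiplier applied was 0.69 × 0.39 × 1.346 = 0.3622086.
So the original price was £417.24 ÷ 0.3622086 ≈ £1,151.93.

£1,151.93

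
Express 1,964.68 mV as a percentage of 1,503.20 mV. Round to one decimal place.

1,964.68 mV ÷ 1,503.20 mV ≈ 130.7%.

130.7%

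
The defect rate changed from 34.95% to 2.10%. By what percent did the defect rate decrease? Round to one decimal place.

The change is 2.10 − 34.95 = -32.85 percentage points.
Relative to the original 34.95%, that is -32.85 ÷ 34.95 ≈ -94.0%.
So the defect rate fell by 94.0%.

94.0%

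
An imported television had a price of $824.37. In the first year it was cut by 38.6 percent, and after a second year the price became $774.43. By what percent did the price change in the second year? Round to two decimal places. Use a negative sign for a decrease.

After the first year: $824.37 × 0.614 = $506.16318.
Second-year multiplier: $774.43 ÷ $506.16318 ≈ 1.530001.
That is a change of 53.00%.

53.00%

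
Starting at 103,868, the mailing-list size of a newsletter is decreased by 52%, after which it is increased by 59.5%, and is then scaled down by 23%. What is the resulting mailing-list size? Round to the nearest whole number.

Each change multiplies by a factor: 0.48 × 1.595 × 0.77 = 0.589512.
103,868 × 0.589512 = 61231.432416 ≈ 61,231.

61,231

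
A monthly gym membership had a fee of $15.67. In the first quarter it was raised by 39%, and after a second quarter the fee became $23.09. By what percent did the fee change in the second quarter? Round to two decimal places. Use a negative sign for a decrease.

6.01%

After the first quarter: $15.67 × 1.39 = $21.7813.
Second-quarter multiplier: $23.09 ÷ $21.7813 ≈ 1.060084.
That is a change of 6.01%.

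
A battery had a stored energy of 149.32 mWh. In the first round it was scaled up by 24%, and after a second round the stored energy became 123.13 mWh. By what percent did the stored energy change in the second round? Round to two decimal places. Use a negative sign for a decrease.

-33.50%

After the first round: 149.32 × 1.24 = 185.1568.
Second-round multiplier: 123.13 ÷ 185.1568 ≈ 0.665004.
That is a change of -33.50%.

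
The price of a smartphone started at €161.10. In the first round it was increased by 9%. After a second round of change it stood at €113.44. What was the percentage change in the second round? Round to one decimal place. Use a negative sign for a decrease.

After the first round: €161.10 × 1.09 = €175.599.
Second-round multiplier: €113.44 ÷ €175.599 ≈ 0.64602.
That is a change of -35.4%.

-35.4%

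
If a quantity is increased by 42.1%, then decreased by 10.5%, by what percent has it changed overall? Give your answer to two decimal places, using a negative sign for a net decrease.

A 42.1% increase multiplies by 1.421.
Then a 10.5% decrease: 1.421 × 0.895 = 1.271795.
Overall factor 1.271795, i.e. 27.18%.

27.18%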